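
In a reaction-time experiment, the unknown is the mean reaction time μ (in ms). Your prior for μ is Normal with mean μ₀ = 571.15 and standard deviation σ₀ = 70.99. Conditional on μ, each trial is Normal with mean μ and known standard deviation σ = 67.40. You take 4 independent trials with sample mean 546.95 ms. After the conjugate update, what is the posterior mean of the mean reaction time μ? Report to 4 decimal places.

551.4006

For Normal data with known variance σ², a Normal(μ₀, σ₀²) prior on μ is conjugate. Posterior precision = 1/σ₀² + n/σ²; posterior mean is the precision-weighted average of μ₀ and x̄.
n·x̄ = 4·546.95 = 2187.8.
σ₀² = 70.99² = 5039.5801, σ² = 67.40² = 4542.76; σ² + n·σ₀² = 4542.76 + 4·5039.5801 = 24701.0804.
Posterior mean = (μ₀/σ₀² + n·x̄/σ²)/(1/σ₀² + n/σ²) = (σ²·μ₀ + σ₀²·n·x̄)/(σ² + n·σ₀²) = (4542.76·571.15 + 5039.5801·2187.8)/24701.0804 = 13620190.71678/24701.0804 = 551.4006.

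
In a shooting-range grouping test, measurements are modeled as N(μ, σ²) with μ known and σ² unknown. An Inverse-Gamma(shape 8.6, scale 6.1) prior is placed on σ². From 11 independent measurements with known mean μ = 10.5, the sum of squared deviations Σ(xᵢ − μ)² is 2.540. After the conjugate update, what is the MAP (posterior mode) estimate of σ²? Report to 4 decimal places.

With known mean μ and an Inverse-Gamma(α, β) prior on σ², the Normal likelihood is conjugate: posterior is Inv-Gamma(α + n/2, β + Σ(xᵢ−μ)²/2).
Posterior: Inv-Gamma(8.6 + 11/2, 6.1 + 2.540/2) = Inv-Gamma(14.10, 7.3700).
Mode = β/(α+1) = 7.3700/15.10 = 0.4881.

0.4881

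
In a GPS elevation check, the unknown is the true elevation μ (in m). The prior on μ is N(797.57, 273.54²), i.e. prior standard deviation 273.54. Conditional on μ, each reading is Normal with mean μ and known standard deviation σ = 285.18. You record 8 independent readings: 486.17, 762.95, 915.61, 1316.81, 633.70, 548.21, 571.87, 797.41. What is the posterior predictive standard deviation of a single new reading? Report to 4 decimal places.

300.4623

For Normal data with known variance σ², a Normal(μ₀, σ₀²) prior on μ is conjugate. Posterior precision = 1/σ₀² + n/σ²; posterior mean is the precision-weighted average of μ₀ and x̄.
σ₀² = 273.54² = 74824.1316, σ² = 285.18² = 81327.6324; σ² + n·σ₀² = 81327.6324 + 8·74824.1316 = 679920.6852.
Posterior precision = 1/σ₀² + n/σ² = 1/74824.1316 + 8/81327.6324 = (σ² + n·σ₀²)/(σ₀²σ²) = 679920.6852/(74824.1316·81327.6324); posterior variance σₙ² = σ₀²σ²/(σ² + n·σ₀²) = 74824.1316·81327.6324/679920.6852 = 8949.969610.
Predictive variance for one new observation = σₙ² + σ² = 74824.1316·81327.6324/679920.6852 + 81327.6324 = σ²·(σ₀² + 679920.6852)/679920.6852 = 81327.6324·754744.8168/679920.6852 = 90277.602010; SD = √(81327.6324·754744.8168/679920.6852) = 300.4623.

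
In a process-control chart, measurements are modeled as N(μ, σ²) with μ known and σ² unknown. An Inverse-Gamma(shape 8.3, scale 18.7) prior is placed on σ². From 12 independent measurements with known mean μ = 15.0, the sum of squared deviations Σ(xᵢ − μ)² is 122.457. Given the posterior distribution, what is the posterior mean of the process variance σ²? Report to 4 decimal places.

6.0097

With known mean μ and an Inverse-Gamma(α, β) prior on σ², the Normal likelihood is conjugate: posterior is Inv-Gamma(α + n/2, β + Σ(xᵢ−μ)²/2).
Posterior: Inv-Gamma(8.3 + 12/2, 18.7 + 122.457/2) = Inv-Gamma(14.30, 79.9285).
E[σ²|data] = β/(α−1) = 79.9285/13.30 = 6.0097.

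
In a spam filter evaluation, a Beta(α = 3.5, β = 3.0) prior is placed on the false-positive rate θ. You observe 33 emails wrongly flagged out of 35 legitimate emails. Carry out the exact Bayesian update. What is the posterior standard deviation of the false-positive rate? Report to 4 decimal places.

0.0499

The Beta prior is conjugate to a Binomial/Bernoulli likelihood; the update adds successes to α and failures to β.
Posterior: Beta(α+k, β+n−k) = Beta(3.5+33, 3.0+2) = Beta(36.5, 5.0).
Var = αβ/((α+β)²(α+β+1)) = 36.5·5.0/(41.5²·42.5) = 0.00249332; SD = √0.00249332 = 0.0499.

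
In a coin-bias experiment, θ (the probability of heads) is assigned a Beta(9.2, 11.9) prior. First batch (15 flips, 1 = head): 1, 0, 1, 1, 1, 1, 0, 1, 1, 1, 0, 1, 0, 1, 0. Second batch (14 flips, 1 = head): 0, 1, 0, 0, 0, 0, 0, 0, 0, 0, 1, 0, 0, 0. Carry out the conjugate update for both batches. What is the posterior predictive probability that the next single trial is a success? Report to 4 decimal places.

0.4232

The Beta prior is conjugate to a Binomial/Bernoulli likelihood; the update adds successes to α and failures to β.
After batch 1: Beta(9.2+10, 11.9+5) = Beta(19.2, 16.9).
After batch 2: Beta(19.2+2, 16.9+12) = Beta(21.2, 28.9).
For a single future Bernoulli trial, P(success | data) = α/(α+β) = 0.4232.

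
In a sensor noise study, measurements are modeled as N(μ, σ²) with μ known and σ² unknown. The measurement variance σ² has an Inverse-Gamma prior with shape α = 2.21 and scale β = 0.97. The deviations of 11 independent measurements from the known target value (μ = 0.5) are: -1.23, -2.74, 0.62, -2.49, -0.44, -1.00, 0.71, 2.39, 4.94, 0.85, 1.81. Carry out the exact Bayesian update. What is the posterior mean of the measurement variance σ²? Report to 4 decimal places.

3.9759

With known mean μ and an Inverse-Gamma(α, β) prior on σ², the Normal likelihood is conjugate: posterior is Inv-Gamma(α + n/2, β + Σ(xᵢ−μ)²/2).
Σ(xᵢ−μ)² = (-1.23)² + (-2.74)² + (0.62)² + (-2.49)² + (-0.44)² + (-1.00)² + (0.71)² + (2.39)² + (4.94)² + (0.85)² + (1.81)² = 51.4170.
Posterior: Inv-Gamma(2.21 + 11/2, 0.97 + 51.4170/2) = Inv-Gamma(7.71, 26.67850).
E[σ²|data] = β/(α−1) = 26.67850/6.71 = 3.9759.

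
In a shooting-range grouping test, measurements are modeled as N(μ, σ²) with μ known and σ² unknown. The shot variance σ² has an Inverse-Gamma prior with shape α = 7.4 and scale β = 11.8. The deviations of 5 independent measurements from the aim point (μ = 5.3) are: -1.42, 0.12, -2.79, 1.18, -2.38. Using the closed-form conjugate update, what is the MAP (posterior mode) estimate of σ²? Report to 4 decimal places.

1.8565

With known mean μ and an Inverse-Gamma(α, β) prior on σ², the Normal likelihood is conjugate: posterior is Inv-Gamma(α + n/2, β + Σ(xᵢ−μ)²/2).
Σ(xᵢ−μ)² = (-1.42)² + (0.12)² + (-2.79)² + (1.18)² + (-2.38)² = 16.8717.
Posterior: Inv-Gamma(7.4 + 5/2, 11.8 + 16.8717/2) = Inv-Gamma(9.90, 20.23585).
Mode = β/(α+1) = 20.23585/10.90 = 1.8565.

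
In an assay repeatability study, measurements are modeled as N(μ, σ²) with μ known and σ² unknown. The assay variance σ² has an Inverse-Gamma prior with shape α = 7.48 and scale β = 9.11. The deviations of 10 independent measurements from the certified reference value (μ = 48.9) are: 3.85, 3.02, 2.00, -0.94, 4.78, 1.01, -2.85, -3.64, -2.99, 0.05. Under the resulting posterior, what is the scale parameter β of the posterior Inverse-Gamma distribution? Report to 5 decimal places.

With known mean μ and an Inverse-Gamma(α, β) prior on σ², the Normal likelihood is conjugate: posterior is Inv-Gamma(α + n/2, β + Σ(xᵢ−μ)²/2).
Σ(xᵢ−μ)² = (3.85)² + (3.02)² + (2.00)² + (-0.94)² + (4.78)² + (1.01)² + (-2.85)² + (-3.64)² + (-2.99)² + (0.05)² = 83.0097.
Posterior: Inv-Gamma(7.48 + 10/2, 9.11 + 83.0097/2) = Inv-Gamma(12.48, 50.61485).
Posterior β = 50.61485.

50.61485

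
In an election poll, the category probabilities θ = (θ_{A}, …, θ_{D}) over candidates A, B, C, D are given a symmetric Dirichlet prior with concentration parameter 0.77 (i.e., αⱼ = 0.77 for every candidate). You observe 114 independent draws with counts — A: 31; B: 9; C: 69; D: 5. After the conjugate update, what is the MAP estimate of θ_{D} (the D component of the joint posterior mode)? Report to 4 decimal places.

The Dirichlet prior is conjugate to the Multinomial likelihood: each posterior αⱼ = prior αⱼ + observed count nⱼ.
Posterior concentration: (31.77, 9.77, 69.77, 5.77), total = 117.08.
Joint mode component: (α_{D}−1)/(Σα−K) = 4.77/113.08 = 0.0422.

0.0422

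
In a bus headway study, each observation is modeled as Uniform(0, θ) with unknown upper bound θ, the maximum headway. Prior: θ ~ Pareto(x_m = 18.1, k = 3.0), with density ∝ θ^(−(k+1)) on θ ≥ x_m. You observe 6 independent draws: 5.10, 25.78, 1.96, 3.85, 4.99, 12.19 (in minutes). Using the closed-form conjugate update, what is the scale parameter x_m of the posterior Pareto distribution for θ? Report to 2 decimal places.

A Pareto(scale x_m, shape k) prior on the upper bound θ of Uniform(0, θ) is conjugate: posterior is Pareto(max(x_m, max xᵢ), k + n).
Sample maximum = 25.78; prior scale x_m = 18.1 → posterior scale = max = 25.78.
Posterior shape = 3.0 + 6 = 9.0.
Posterior scale x_m = 25.78.

25.78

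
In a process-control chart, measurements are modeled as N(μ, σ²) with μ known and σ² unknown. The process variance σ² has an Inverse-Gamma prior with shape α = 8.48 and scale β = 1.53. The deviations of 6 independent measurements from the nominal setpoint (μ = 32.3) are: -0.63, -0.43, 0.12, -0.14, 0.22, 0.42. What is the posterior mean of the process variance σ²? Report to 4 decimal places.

With known mean μ and an Inverse-Gamma(α, β) prior on σ², the Normal likelihood is conjugate: posterior is Inv-Gamma(α + n/2, β + Σ(xᵢ−μ)²/2).
Σ(xᵢ−μ)² = (-0.63)² + (-0.43)² + (0.12)² + (-0.14)² + (0.22)² + (0.42)² = 0.8406.
Posterior: Inv-Gamma(8.48 + 6/2, 1.53 + 0.8406/2) = Inv-Gamma(11.48, 1.95030).
E[σ²|data] = β/(α−1) = 1.95030/10.48 = 0.1861.

0.1861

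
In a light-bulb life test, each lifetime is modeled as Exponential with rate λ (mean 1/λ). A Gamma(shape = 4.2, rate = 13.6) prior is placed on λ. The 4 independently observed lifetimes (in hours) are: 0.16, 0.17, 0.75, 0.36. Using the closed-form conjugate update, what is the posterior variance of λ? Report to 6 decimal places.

With a Gamma(shape α, rate β) prior on the exponential rate λ, the posterior after n observations with total T = Σxᵢ is Gamma(α+n, β+T).
Sum of observations T = 1.44 hours; n = 4.
Posterior: Gamma(4.2+4, 13.6+1.44) = Gamma(8.2, 15.04).
Var = α/β² = 0.036251.

0.036251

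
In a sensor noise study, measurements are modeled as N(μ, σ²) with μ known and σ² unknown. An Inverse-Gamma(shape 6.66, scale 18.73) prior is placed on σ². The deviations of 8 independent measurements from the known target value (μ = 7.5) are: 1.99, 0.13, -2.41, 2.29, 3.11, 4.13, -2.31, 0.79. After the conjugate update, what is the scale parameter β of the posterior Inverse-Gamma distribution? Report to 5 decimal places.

With known mean μ and an Inverse-Gamma(α, β) prior on σ², the Normal likelihood is conjugate: posterior is Inv-Gamma(α + n/2, β + Σ(xᵢ−μ)²/2).
Σ(xᵢ−μ)² = (1.99)² + (0.13)² + (-2.41)² + (2.29)² + (3.11)² + (4.13)² + (-2.31)² + (0.79)² = 47.7184.
Posterior: Inv-Gamma(6.66 + 8/2, 18.73 + 47.7184/2) = Inv-Gamma(10.66, 42.58920).
Posterior β = 42.58920.

42.58920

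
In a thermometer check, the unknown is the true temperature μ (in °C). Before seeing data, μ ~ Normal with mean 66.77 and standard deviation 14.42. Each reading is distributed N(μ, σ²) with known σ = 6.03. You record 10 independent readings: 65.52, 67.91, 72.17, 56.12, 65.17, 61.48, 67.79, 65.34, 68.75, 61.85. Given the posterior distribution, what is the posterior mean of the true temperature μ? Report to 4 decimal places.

65.2368

For Normal data with known variance σ², a Normal(μ₀, σ₀²) prior on μ is conjugate. Posterior precision = 1/σ₀² + n/σ²; posterior mean is the precision-weighted average of μ₀ and x̄.
Σxᵢ = 65.52 + 67.91 + 72.17 + 56.12 + 65.17 + 61.48 + 67.79 + 65.34 + 68.75 + 61.85 = 652.1, so n·x̄ = 652.1.
σ₀² = 14.42² = 207.9364, σ² = 6.03² = 36.3609; σ² + n·σ₀² = 36.3609 + 10·207.9364 = 2115.7249.
Posterior mean = (μ₀/σ₀² + n·x̄/σ²)/(1/σ₀² + n/σ²) = (σ²·μ₀ + σ₀²·n·x̄)/(σ² + n·σ₀²) = (36.3609·66.77 + 207.9364·652.1)/2115.7249 = 138023.143733/2115.7249 = 65.2368.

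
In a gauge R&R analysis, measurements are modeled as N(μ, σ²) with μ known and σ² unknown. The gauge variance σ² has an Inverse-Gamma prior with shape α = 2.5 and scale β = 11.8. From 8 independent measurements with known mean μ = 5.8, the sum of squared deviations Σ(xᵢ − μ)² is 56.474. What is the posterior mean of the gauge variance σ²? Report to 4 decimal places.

7.2795

With known mean μ and an Inverse-Gamma(α, β) prior on σ², the Normal likelihood is conjugate: posterior is Inv-Gamma(α + n/2, β + Σ(xᵢ−μ)²/2).
Posterior: Inv-Gamma(2.5 + 8/2, 11.8 + 56.474/2) = Inv-Gamma(6.50, 40.0370).
E[σ²|data] = β/(α−1) = 40.0370/5.50 = 7.2795.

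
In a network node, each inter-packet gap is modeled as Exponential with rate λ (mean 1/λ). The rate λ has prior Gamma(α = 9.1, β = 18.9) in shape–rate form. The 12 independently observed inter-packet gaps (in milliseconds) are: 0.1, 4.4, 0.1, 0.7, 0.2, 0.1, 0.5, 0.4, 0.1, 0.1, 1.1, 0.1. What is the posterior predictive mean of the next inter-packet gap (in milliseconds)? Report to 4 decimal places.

1.3333

With a Gamma(shape α, rate β) prior on the exponential rate λ, the posterior after n observations with total T = Σxᵢ is Gamma(α+n, β+T).
Sum of observations T = 7.9 milliseconds; n = 12.
Posterior: Gamma(9.1+12, 18.9+7.9) = Gamma(21.1, 26.8).
The predictive distribution for the next observation is Lomax; its mean is β/(α−1) = 26.8/20.1 = 1.3333.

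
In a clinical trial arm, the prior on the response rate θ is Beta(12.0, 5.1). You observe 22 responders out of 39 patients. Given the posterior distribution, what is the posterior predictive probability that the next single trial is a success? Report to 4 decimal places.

0.6061

The Beta prior is conjugate to a Binomial/Bernoulli likelihood; the update adds successes to α and failures to β.
Posterior: Beta(α+k, β+n−k) = Beta(12.0+22, 5.1+17) = Beta(34.0, 22.1).
For a single future Bernoulli trial, P(success | data) = α/(α+β) = 0.6061.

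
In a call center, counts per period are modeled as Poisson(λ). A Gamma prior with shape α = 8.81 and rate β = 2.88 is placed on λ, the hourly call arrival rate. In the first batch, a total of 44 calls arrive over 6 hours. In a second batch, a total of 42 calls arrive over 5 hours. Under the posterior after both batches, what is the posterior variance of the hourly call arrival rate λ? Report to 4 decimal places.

0.4921

With a Gamma(shape α, rate β) prior, the Poisson likelihood is conjugate: the posterior is Gamma(α + ΣXᵢ, β + n).
After batch 1: Gamma(α+S, β+n) = Gamma(8.81+44, 2.88+6) = Gamma(52.81, 8.88).
After batch 2: Gamma(α+S, β+n) = Gamma(52.81+42, 8.88+5) = Gamma(94.81, 13.88).
Var = α/β² = 94.81/13.88² = 0.4921.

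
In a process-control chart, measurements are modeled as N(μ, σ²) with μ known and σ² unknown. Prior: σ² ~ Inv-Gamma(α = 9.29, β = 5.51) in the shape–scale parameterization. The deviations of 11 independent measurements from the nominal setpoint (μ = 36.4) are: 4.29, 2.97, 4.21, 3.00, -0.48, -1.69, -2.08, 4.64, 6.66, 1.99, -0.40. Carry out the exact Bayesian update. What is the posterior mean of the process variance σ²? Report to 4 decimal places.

With known mean μ and an Inverse-Gamma(α, β) prior on σ², the Normal likelihood is conjugate: posterior is Inv-Gamma(α + n/2, β + Σ(xᵢ−μ)²/2).
Σ(xᵢ−μ)² = (4.29)² + (2.97)² + (4.21)² + (3.00)² + (-0.48)² + (-1.69)² + (-2.08)² + (4.64)² + (6.66)² + (1.99)² + (-0.40)² = 131.3673.
Posterior: Inv-Gamma(9.29 + 11/2, 5.51 + 131.3673/2) = Inv-Gamma(14.79, 71.19365).
E[σ²|data] = β/(α−1) = 71.19365/13.79 = 5.1627.

5.1627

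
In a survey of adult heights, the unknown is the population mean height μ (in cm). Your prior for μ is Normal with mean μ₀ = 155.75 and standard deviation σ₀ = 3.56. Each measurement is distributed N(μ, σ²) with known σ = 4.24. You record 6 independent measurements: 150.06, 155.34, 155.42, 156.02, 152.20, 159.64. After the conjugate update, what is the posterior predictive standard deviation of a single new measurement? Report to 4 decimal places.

4.5167

For Normal data with known variance σ², a Normal(μ₀, σ₀²) prior on μ is conjugate. Posterior precision = 1/σ₀² + n/σ²; posterior mean is the precision-weighted average of μ₀ and x̄.
σ₀² = 3.56² = 12.6736, σ² = 4.24² = 17.9776; σ² + n·σ₀² = 17.9776 + 6·12.6736 = 94.0192.
Posterior precision = 1/σ₀² + n/σ² = 1/12.6736 + 6/17.9776 = (σ² + n·σ₀²)/(σ₀²σ²) = 94.0192/(12.6736·17.9776); posterior variance σₙ² = σ₀²σ²/(σ² + n·σ₀²) = 12.6736·17.9776/94.0192 = 2.423345.
Predictive variance for one new observation = σₙ² + σ² = 12.6736·17.9776/94.0192 + 17.9776 = σ²·(σ₀² + 94.0192)/94.0192 = 17.9776·106.6928/94.0192 = 20.400945; SD = √(17.9776·106.6928/94.0192) = 4.5167.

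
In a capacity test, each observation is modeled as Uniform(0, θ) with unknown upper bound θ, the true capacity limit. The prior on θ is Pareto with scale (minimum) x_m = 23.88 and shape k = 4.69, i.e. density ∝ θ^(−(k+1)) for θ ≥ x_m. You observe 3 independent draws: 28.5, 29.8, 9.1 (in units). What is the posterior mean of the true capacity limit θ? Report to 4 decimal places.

34.2544

A Pareto(scale x_m, shape k) prior on the upper bound θ of Uniform(0, θ) is conjugate: posterior is Pareto(max(x_m, max xᵢ), k + n).
Sample maximum = 29.8; prior scale x_m = 23.88 → posterior scale = max = 29.80.
Posterior shape = 4.69 + 3 = 7.69.
E[θ|data] = k·x_m/(k−1) = 7.69·29.80/6.69 = 34.2544.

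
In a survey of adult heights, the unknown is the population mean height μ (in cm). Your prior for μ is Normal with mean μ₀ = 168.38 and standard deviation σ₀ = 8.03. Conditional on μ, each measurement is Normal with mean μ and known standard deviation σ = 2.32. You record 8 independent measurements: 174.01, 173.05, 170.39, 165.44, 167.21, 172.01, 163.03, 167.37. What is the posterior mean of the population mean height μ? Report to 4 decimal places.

169.0567

For Normal data with known variance σ², a Normal(μ₀, σ₀²) prior on μ is conjugate. Posterior precision = 1/σ₀² + n/σ²; posterior mean is the precision-weighted average of μ₀ and x̄.
Σxᵢ = 174.01 + 173.05 + 170.39 + 165.44 + 167.21 + 172.01 + 163.03 + 167.37 = 1352.51, so n·x̄ = 1352.51.
σ₀² = 8.03² = 64.4809, σ² = 2.32² = 5.3824; σ² + n·σ₀² = 5.3824 + 8·64.4809 = 521.2296.
Posterior mean = (μ₀/σ₀² + n·x̄/σ²)/(1/σ₀² + n/σ²) = (σ²·μ₀ + σ₀²·n·x̄)/(σ² + n·σ₀²) = (5.3824·168.38 + 64.4809·1352.51)/521.2296 = 88117.350571/521.2296 = 169.0567.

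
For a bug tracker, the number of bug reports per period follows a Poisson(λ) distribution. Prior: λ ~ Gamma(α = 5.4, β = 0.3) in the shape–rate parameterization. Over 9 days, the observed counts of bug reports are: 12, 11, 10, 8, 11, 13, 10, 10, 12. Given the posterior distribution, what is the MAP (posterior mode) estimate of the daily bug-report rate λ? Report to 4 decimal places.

10.9032

With a Gamma(shape α, rate β) prior, the Poisson likelihood is conjugate: the posterior is Gamma(α + ΣXᵢ, β + n).
Sum of counts S = 97 over n = 9 days.
Posterior: Gamma(α+S, β+n) = Gamma(5.4+97, 0.3+9) = Gamma(102.4, 9.3).
Mode of Gamma(α,β) for α≥1 is (α−1)/β = 101.4/9.3 = 10.9032.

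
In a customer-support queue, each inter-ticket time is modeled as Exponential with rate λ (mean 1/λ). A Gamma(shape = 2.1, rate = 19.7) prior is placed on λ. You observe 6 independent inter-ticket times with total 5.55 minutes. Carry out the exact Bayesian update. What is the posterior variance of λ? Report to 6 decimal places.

0.012705

With a Gamma(shape α, rate β) prior on the exponential rate λ, the posterior after n observations with total T = Σxᵢ is Gamma(α+n, β+T).
Posterior: Gamma(2.1+6, 19.7+5.55) = Gamma(8.1, 25.25).
Var = α/β² = 0.012705.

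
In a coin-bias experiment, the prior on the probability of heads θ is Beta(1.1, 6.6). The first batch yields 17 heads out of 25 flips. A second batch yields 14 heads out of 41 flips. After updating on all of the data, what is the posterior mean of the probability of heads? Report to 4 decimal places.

The Beta prior is conjugate to a Binomial/Bernoulli likelihood; the update adds successes to α and failures to β.
After batch 1: Beta(1.1+17, 6.6+8) = Beta(18.1, 14.6).
After batch 2: Beta(18.1+14, 14.6+27) = Beta(32.1, 41.6).
Posterior mean = α/(α+β) = 32.1/73.7 = 0.4355.

0.4355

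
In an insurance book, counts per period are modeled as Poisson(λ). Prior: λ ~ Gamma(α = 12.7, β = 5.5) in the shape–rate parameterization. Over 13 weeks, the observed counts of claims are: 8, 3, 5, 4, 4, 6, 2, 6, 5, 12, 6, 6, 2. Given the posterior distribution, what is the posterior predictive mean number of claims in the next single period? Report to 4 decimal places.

With a Gamma(shape α, rate β) prior, the Poisson likelihood is conjugate: the posterior is Gamma(α + ΣXᵢ, β + n).
Sum of counts S = 69 over n = 13 weeks.
Posterior: Gamma(α+S, β+n) = Gamma(12.7+69, 5.5+13) = Gamma(81.7, 18.5).
The predictive distribution for one future period is NegBinom with mean α/β = 4.4162.

4.4162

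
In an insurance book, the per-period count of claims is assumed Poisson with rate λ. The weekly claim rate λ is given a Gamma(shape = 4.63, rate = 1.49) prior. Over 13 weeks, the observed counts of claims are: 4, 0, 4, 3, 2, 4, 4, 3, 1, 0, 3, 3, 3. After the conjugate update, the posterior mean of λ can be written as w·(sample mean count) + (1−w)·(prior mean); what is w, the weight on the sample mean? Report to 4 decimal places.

With a Gamma(shape α, rate β) prior, the Poisson likelihood is conjugate: the posterior is Gamma(α + ΣXᵢ, β + n).
Posterior mean = (α₀+S)/(β₀+n) = [n/(β₀+n)]·(S/n) + [β₀/(β₀+n)]·(α₀/β₀), so only n and β₀ enter the weight.
Weight on data w = n/(β₀+n) = 13/(1.49+13) = 13/14.49 = 0.8972.

0.8972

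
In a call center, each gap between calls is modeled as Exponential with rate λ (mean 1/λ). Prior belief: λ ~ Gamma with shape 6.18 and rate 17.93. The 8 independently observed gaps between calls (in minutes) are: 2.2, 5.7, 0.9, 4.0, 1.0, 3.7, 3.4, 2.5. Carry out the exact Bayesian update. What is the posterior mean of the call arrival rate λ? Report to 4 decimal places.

With a Gamma(shape α, rate β) prior on the exponential rate λ, the posterior after n observations with total T = Σxᵢ is Gamma(α+n, β+T).
Sum of observations T = 23.4 minutes; n = 8.
Posterior: Gamma(6.18+8, 17.93+23.4) = Gamma(14.18, 41.33).
Posterior mean of λ = α/β = 14.18/41.33 = 0.3431.

0.3431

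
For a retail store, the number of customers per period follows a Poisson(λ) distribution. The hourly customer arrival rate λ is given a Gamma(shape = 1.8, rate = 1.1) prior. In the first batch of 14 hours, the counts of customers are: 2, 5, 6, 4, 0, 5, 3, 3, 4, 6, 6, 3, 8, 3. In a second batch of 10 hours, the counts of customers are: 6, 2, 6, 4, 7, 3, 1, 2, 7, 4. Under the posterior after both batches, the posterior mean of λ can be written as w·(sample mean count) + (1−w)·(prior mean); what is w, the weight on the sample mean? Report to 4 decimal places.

0.9562

With a Gamma(shape α, rate β) prior, the Poisson likelihood is conjugate: the posterior is Gamma(α + ΣXᵢ, β + n).
Total number of hours: n = 14 + 10 = 24.
Posterior mean = (α₀+S)/(β₀+n) = [n/(β₀+n)]·(S/n) + [β₀/(β₀+n)]·(α₀/β₀), so only n and β₀ enter the weight.
Weight on data w = n/(β₀+n) = 24/(1.1+24) = 24/25.1 = 0.9562.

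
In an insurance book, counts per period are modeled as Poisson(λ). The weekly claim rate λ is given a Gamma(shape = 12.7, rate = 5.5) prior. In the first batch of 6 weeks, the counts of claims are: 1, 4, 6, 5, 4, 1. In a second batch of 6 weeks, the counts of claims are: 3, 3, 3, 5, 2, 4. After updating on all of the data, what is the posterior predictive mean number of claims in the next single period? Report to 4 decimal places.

With a Gamma(shape α, rate β) prior, the Poisson likelihood is conjugate: the posterior is Gamma(α + ΣXᵢ, β + n).
Batch 1: sum of counts S = 21 over n = 6 weeks.
After batch 1: Gamma(α+S, β+n) = Gamma(12.7+21, 5.5+6) = Gamma(33.7, 11.5).
Batch 2: sum of counts S = 20 over n = 6 weeks.
After batch 2: Gamma(α+S, β+n) = Gamma(33.7+20, 11.5+6) = Gamma(53.7, 17.5).
The predictive distribution for one future period is NegBinom with mean α/β = 3.0686.

3.0686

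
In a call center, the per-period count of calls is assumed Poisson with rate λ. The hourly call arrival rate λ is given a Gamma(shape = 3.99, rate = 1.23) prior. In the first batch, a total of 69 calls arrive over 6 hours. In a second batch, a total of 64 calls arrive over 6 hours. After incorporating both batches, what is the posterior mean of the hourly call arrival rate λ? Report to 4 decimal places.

With a Gamma(shape α, rate β) prior, the Poisson likelihood is conjugate: the posterior is Gamma(α + ΣXᵢ, β + n).
After batch 1: Gamma(α+S, β+n) = Gamma(3.99+69, 1.23+6) = Gamma(72.99, 7.23).
After batch 2: Gamma(α+S, β+n) = Gamma(72.99+64, 7.23+6) = Gamma(136.99, 13.23).
Posterior mean = α/β = 136.99/13.23 = 10.3545.

10.3545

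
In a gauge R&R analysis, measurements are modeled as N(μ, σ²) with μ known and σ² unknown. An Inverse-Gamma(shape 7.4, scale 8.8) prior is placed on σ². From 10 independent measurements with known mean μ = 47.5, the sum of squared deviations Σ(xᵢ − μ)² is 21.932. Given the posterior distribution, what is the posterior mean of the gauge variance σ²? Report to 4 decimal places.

1.7339

With known mean μ and an Inverse-Gamma(α, β) prior on σ², the Normal likelihood is conjugate: posterior is Inv-Gamma(α + n/2, β + Σ(xᵢ−μ)²/2).
Posterior: Inv-Gamma(7.4 + 10/2, 8.8 + 21.932/2) = Inv-Gamma(12.40, 19.7660).
E[σ²|data] = β/(α−1) = 19.7660/11.40 = 1.7339.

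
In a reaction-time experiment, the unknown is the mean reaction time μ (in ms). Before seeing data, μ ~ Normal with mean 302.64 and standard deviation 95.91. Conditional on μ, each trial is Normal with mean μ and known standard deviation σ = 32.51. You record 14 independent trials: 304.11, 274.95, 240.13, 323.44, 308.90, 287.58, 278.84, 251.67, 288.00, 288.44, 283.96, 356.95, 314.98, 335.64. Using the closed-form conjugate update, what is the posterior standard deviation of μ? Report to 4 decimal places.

For Normal data with known variance σ², a Normal(μ₀, σ₀²) prior on μ is conjugate. Posterior precision = 1/σ₀² + n/σ²; posterior mean is the precision-weighted average of μ₀ and x̄.
σ₀² = 95.91² = 9198.7281, σ² = 32.51² = 1056.9001; σ² + n·σ₀² = 1056.9001 + 14·9198.7281 = 129839.0935.
Posterior precision = 1/σ₀² + n/σ² = 1/9198.7281 + 14/1056.9001 = (σ² + n·σ₀²)/(σ₀²σ²) = 129839.0935/(9198.7281·1056.9001); posterior variance σₙ² = σ₀²σ²/(σ² + n·σ₀²) = 9198.7281·1056.9001/129839.0935 = 74.878347.
Posterior SD = √σₙ² = √(9198.7281·1056.9001/129839.0935) = 8.6532.

8.6532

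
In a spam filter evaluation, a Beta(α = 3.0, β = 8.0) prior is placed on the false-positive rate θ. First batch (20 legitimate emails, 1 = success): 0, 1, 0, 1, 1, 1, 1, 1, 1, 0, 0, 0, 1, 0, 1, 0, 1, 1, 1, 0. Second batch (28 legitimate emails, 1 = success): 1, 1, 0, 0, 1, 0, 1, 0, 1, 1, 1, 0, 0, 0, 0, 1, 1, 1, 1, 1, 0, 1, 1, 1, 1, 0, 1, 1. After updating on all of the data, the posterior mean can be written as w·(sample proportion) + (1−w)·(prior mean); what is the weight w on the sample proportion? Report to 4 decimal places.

0.8136

The Beta prior is conjugate to a Binomial/Bernoulli likelihood; the update adds successes to α and failures to β.
Total number of legitimate emails: n = 20 + 28 = 48.
Posterior mean = (α₀+k)/(α₀+β₀+n) = [n/(α₀+β₀+n)]·(k/n) + [(α₀+β₀)/(α₀+β₀+n)]·α₀/(α₀+β₀), so only n and the prior enter the weight.
The weight on the data is w = n/(α₀+β₀+n) = 48/(3.0+8.0+48) = 48/59.0 = 0.8136.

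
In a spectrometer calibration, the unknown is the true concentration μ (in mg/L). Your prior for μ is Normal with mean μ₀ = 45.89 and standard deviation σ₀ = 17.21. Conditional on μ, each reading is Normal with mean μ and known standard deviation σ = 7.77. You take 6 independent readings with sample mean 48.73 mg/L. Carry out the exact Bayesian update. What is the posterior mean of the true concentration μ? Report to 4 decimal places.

For Normal data with known variance σ², a Normal(μ₀, σ₀²) prior on μ is conjugate. Posterior precision = 1/σ₀² + n/σ²; posterior mean is the precision-weighted average of μ₀ and x̄.
n·x̄ = 6·48.73 = 292.38.
σ₀² = 17.21² = 296.1841, σ² = 7.77² = 60.3729; σ² + n·σ₀² = 60.3729 + 6·296.1841 = 1837.4775.
Posterior mean = (μ₀/σ₀² + n·x̄/σ²)/(1/σ₀² + n/σ²) = (σ²·μ₀ + σ₀²·n·x̄)/(σ² + n·σ₀²) = (60.3729·45.89 + 296.1841·292.38)/1837.4775 = 89368.819539/1837.4775 = 48.6367.

48.6367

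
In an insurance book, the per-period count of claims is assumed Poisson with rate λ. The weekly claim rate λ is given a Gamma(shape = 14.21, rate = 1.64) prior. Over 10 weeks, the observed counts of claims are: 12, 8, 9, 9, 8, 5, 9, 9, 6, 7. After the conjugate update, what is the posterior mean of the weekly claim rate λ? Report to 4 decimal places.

With a Gamma(shape α, rate β) prior, the Poisson likelihood is conjugate: the posterior is Gamma(α + ΣXᵢ, β + n).
Sum of counts S = 82 over n = 10 weeks.
Posterior: Gamma(α+S, β+n) = Gamma(14.21+82, 1.64+10) = Gamma(96.21, 11.64).
Posterior mean = α/β = 96.21/11.64 = 8.2655.

8.2655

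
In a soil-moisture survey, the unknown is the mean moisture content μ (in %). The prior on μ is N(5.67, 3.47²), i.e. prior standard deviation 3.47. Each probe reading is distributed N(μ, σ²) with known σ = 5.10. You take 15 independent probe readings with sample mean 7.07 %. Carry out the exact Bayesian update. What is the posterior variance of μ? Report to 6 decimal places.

1.515722

For Normal data with known variance σ², a Normal(μ₀, σ₀²) prior on μ is conjugate. Posterior precision = 1/σ₀² + n/σ²; posterior mean is the precision-weighted average of μ₀ and x̄.
σ₀² = 3.47² = 12.0409, σ² = 5.10² = 26.01; σ² + n·σ₀² = 26.01 + 15·12.0409 = 206.6235.
Posterior precision = 1/σ₀² + n/σ² = 1/12.0409 + 15/26.01 = (σ² + n·σ₀²)/(σ₀²σ²) = 206.6235/(12.0409·26.01); posterior variance σₙ² = σ₀²σ²/(σ² + n·σ₀²) = 12.0409·26.01/206.6235 = 1.515722.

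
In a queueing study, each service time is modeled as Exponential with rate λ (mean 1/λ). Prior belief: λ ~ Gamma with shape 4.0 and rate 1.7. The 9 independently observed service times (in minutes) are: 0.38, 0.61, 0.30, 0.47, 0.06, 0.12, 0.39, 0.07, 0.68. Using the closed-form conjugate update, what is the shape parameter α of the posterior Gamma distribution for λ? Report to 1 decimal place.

With a Gamma(shape α, rate β) prior on the exponential rate λ, the posterior after n observations with total T = Σxᵢ is Gamma(α+n, β+T).
Sum of observations T = 3.08 minutes; n = 9.
Posterior: Gamma(4.0+9, 1.7+3.08) = Gamma(13.0, 4.78).
Posterior α = 13.0.

13.0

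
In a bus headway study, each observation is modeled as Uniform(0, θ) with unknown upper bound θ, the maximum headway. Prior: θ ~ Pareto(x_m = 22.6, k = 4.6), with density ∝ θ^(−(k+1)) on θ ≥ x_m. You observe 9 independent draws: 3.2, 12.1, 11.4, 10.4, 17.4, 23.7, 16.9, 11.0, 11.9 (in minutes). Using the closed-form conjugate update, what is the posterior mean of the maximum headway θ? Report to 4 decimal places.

A Pareto(scale x_m, shape k) prior on the upper bound θ of Uniform(0, θ) is conjugate: posterior is Pareto(max(x_m, max xᵢ), k + n).
Sample maximum = 23.7; prior scale x_m = 22.6 → posterior scale = max = 23.7.
Posterior shape = 4.6 + 9 = 13.6.
E[θ|data] = k·x_m/(k−1) = 13.6·23.7/12.6 = 25.5810.

25.5810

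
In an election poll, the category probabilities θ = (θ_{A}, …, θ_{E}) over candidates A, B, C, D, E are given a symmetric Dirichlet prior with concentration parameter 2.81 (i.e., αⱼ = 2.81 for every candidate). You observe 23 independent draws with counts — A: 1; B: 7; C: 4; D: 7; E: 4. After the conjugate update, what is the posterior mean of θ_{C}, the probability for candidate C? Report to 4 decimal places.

The Dirichlet prior is conjugate to the Multinomial likelihood: each posterior αⱼ = prior αⱼ + observed count nⱼ.
Posterior concentration: (3.81, 9.81, 6.81, 9.81, 6.81), total = 37.05.
E[θ_{C}|data] = α_{C}/Σα = 6.81/37.05 = 0.1838.

0.1838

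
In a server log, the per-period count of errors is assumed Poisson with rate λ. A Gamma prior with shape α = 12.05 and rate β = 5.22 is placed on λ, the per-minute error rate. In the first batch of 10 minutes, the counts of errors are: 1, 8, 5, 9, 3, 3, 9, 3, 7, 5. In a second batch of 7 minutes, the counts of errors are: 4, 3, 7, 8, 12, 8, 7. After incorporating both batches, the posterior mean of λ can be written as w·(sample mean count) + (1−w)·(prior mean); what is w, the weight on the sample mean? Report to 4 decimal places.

With a Gamma(shape α, rate β) prior, the Poisson likelihood is conjugate: the posterior is Gamma(α + ΣXᵢ, β + n).
Total number of minutes: n = 10 + 7 = 17.
Posterior mean = (α₀+S)/(β₀+n) = [n/(β₀+n)]·(S/n) + [β₀/(β₀+n)]·(α₀/β₀), so only n and β₀ enter the weight.
Weight on data w = n/(β₀+n) = 17/(5.22+17) = 17/22.22 = 0.7651.

0.7651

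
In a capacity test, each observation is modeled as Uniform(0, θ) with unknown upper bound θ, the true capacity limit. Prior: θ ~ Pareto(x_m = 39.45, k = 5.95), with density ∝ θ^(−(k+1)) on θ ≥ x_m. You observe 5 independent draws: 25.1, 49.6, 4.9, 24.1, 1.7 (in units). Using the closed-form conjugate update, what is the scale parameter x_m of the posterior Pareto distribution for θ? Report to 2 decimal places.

49.60

A Pareto(scale x_m, shape k) prior on the upper bound θ of Uniform(0, θ) is conjugate: posterior is Pareto(max(x_m, max xᵢ), k + n).
Sample maximum = 49.6; prior scale x_m = 39.45 → posterior scale = max = 49.60.
Posterior shape = 5.95 + 5 = 10.95.
Posterior scale x_m = 49.60.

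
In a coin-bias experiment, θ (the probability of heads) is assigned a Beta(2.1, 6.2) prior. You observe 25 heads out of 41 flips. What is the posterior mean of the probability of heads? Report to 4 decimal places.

The Beta prior is conjugate to a Binomial/Bernoulli likelihood; the update adds successes to α and failures to β.
Posterior: Beta(α+k, β+n−k) = Beta(2.1+25, 6.2+16) = Beta(27.1, 22.2).
Posterior mean = α/(α+β) = 27.1/49.3 = 0.5497.

0.5497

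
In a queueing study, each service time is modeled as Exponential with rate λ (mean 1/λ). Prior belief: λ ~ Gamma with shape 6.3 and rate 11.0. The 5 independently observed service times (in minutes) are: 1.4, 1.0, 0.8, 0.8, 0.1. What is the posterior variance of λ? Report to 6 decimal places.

0.049559

With a Gamma(shape α, rate β) prior on the exponential rate λ, the posterior after n observations with total T = Σxᵢ is Gamma(α+n, β+T).
Sum of observations T = 4.1 minutes; n = 5.
Posterior: Gamma(6.3+5, 11.0+4.1) = Gamma(11.3, 15.1).
Var = α/β² = 0.049559.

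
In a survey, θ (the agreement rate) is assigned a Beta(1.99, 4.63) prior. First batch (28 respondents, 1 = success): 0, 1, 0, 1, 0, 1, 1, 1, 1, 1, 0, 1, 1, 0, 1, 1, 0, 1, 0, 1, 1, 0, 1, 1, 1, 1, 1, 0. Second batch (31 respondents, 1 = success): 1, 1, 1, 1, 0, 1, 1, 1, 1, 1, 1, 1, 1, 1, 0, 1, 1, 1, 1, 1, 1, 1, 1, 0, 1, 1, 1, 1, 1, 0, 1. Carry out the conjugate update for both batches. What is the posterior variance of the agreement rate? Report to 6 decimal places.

0.002949

The Beta prior is conjugate to a Binomial/Bernoulli likelihood; the update adds successes to α and failures to β.
After batch 1: Beta(1.99+19, 4.63+9) = Beta(20.99, 13.63).
After batch 2: Beta(20.99+27, 13.63+4) = Beta(47.99, 17.63).
Var = αβ/((α+β)²(α+β+1)) = 47.99·17.63/(65.62²·66.62) = 0.002949.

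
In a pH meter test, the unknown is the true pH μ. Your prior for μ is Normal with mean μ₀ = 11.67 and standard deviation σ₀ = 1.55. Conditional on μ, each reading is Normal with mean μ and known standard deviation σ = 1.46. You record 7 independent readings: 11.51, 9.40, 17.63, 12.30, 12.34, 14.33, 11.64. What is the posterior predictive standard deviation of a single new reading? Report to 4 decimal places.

For Normal data with known variance σ², a Normal(μ₀, σ₀²) prior on μ is conjugate. Posterior precision = 1/σ₀² + n/σ²; posterior mean is the precision-weighted average of μ₀ and x̄.
σ₀² = 1.55² = 2.4025, σ² = 1.46² = 2.1316; σ² + n·σ₀² = 2.1316 + 7·2.4025 = 18.9491.
Posterior precision = 1/σ₀² + n/σ² = 1/2.4025 + 7/2.1316 = (σ² + n·σ₀²)/(σ₀²σ²) = 18.9491/(2.4025·2.1316); posterior variance σₙ² = σ₀²σ²/(σ² + n·σ₀²) = 2.4025·2.1316/18.9491 = 0.270259.
Predictive variance for one new observation = σₙ² + σ² = 2.4025·2.1316/18.9491 + 2.1316 = σ²·(σ₀² + 18.9491)/18.9491 = 2.1316·21.3516/18.9491 = 2.401859; SD = √(2.1316·21.3516/18.9491) = 1.5498.

1.5498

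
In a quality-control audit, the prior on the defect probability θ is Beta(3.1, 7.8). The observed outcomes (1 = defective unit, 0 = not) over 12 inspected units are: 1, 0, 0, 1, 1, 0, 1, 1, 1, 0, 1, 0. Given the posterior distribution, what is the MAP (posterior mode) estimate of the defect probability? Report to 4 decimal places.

0.4354

The Beta prior is conjugate to a Binomial/Bernoulli likelihood; the update adds successes to α and failures to β.
Posterior: Beta(α+k, β+n−k) = Beta(3.1+7, 7.8+5) = Beta(10.1, 12.8).
Mode of Beta(a,b) for a,b>1 is (a−1)/(a+b−2) = 9.1/20.9 = 0.4354.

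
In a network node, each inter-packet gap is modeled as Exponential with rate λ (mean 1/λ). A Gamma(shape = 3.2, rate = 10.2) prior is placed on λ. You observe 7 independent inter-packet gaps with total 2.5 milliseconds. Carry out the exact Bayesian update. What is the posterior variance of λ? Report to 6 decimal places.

With a Gamma(shape α, rate β) prior on the exponential rate λ, the posterior after n observations with total T = Σxᵢ is Gamma(α+n, β+T).
Posterior: Gamma(3.2+7, 10.2+2.5) = Gamma(10.2, 12.7).
Var = α/β² = 0.063240.

0.063240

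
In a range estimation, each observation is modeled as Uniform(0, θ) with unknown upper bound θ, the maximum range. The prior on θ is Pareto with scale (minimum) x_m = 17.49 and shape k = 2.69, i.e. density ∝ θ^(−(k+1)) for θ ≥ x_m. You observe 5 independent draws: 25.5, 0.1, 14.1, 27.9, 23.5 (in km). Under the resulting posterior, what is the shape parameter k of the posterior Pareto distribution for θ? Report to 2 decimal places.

7.69

A Pareto(scale x_m, shape k) prior on the upper bound θ of Uniform(0, θ) is conjugate: posterior is Pareto(max(x_m, max xᵢ), k + n).
Sample maximum = 27.9; prior scale x_m = 17.49 → posterior scale = max = 27.90.
Posterior shape = 2.69 + 5 = 7.69.
Posterior shape k = 7.69.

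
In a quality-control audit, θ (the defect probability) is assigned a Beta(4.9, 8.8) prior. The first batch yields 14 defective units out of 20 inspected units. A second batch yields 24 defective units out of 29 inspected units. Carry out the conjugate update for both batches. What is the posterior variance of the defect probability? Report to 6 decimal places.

0.003392

The Beta prior is conjugate to a Binomial/Bernoulli likelihood; the update adds successes to α and failures to β.
After batch 1: Beta(4.9+14, 8.8+6) = Beta(18.9, 14.8).
After batch 2: Beta(18.9+24, 14.8+5) = Beta(42.9, 19.8).
Var = αβ/((α+β)²(α+β+1)) = 42.9·19.8/(62.7²·63.7) = 0.003392.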